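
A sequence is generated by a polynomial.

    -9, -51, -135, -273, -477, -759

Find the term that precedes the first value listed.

First differences: -42  -84  -138  -204  -282
Second differences: -42  -54  -66  -78
Third differences: -12  -12  -12
The third differences are constant at -12.
Work back: -42 + 12 = -30;  -42 + 30 = -12;  -9 + 12 = 3

3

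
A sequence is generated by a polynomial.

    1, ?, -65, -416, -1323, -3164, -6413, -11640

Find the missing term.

Using the last 6 terms:
D1: -351, -907, -1841, -3249, -5227
D2: -556, -934, -1408, -1978
D3: -378, -474, -570
D4: -96, -96
Constant fourth difference = -96.
Extend backward: -378 + 96 = -282;  -556 + 282 = -274;  -351 + 274 = -77;  -65 + 77 = 12

12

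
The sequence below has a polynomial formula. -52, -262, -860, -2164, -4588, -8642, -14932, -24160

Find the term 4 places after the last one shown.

First differences: -210, -598, -1304, -2424, -4054, -6290, -9228
Second differences: -388, -706, -1120, -1630, -2236, -2938
Third differences: -318, -414, -510, -606, -702
Fourth differences: -96, -96, -96, -96
Constant fourth difference = -96, so extend:
-702 − 96 = -798;  -2938 − 798 = -3736;  -9228 − 3736 = -12964;  -24160 − 12964 = -37124
-798 − 96 = -894;  -3736 − 894 = -4630;  -12964 − 4630 = -17594;  -37124 − 17594 = -54718
-894 − 96 = -990;  -4630 − 990 = -5620;  -17594 − 5620 = -23214;  -54718 − 23214 = -77932
-990 − 96 = -1086;  -5620 − 1086 = -6706;  -23214 − 6706 = -29920;  -77932 − 29920 = -107852

-107852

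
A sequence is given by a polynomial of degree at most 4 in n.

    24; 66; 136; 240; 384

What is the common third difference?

Δ: 42, 70, 104, 144
Δ²: 28, 34, 40
Δ³: 6, 6

6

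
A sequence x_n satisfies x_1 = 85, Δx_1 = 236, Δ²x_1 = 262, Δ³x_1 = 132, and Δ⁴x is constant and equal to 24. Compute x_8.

12699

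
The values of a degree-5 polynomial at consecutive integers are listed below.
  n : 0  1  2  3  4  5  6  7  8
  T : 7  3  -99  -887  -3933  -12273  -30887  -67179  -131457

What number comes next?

Δ: -4  -102  -788  -3046  -8340  -18614  -36292  -64278
Δ²: -98  -686  -2258  -5294  -10274  -17678  -27986
Δ³: -588  -1572  -3036  -4980  -7404  -10308
Δ⁴: -984  -1464  -1944  -2424  -2904
Δ⁵: -480  -480  -480  -480
Fifth differences constant at -480.
-2904 − 480 = -3384;  -10308 − 3384 = -13692;  -27986 − 13692 = -41678;  -64278 − 41678 = -105956;  -131457 − 105956 = -237413

-237413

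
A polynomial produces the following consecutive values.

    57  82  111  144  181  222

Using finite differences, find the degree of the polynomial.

2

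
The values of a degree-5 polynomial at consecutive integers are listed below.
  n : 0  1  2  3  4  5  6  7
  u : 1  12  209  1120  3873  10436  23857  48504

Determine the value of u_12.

615649

11, 197, 911, 2753, 6563, 13421, 24647
186, 714, 1842, 3810, 6858, 11226
528, 1128, 1968, 3048, 4368
600, 840, 1080, 1320
240, 240, 240
Fifth differences constant at 240.
1320 + 240 = 1560;  4368 + 1560 = 5928;  11226 + 5928 = 17154;  24647 + 17154 = 41801;  48504 + 41801 = 90305
1560 + 240 = 1800;  5928 + 1800 = 7728;  17154 + 7728 = 24882;  41801 + 24882 = 66683;  90305 + 66683 = 156988
1800 + 240 = 2040;  7728 + 2040 = 9768;  24882 + 9768 = 34650;  66683 + 34650 = 101333;  156988 + 101333 = 258321
2040 + 240 = 2280;  9768 + 2280 = 12048;  34650 + 12048 = 46698;  101333 + 46698 = 148031;  258321 + 148031 = 406352
2280 + 240 = 2520;  12048 + 2520 = 14568;  46698 + 14568 = 61266;  148031 + 61266 = 209297;  406352 + 209297 = 615649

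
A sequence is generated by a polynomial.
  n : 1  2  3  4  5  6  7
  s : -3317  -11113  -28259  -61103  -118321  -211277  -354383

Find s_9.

-866093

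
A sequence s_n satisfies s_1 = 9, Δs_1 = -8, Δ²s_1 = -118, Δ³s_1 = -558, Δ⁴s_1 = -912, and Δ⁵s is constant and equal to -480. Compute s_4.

-927

Build the table forward from the leading diagonal:
Fifth differences: -480  -480  -480  -480
Fourth differences: -912  -1392  -1872  -2352
Third differences: -558  -1470  -2862  -4734
Second differences: -118  -676  -2146  -5008
First differences: -8  -126  -802  -2948
s: 9  1  -125  -927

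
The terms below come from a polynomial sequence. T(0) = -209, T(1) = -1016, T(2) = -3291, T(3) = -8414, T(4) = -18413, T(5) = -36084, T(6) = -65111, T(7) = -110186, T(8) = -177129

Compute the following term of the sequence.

D1: -807, -2275, -5123, -9999, -17671, -29027, -45075, -66943
D2: -1468, -2848, -4876, -7672, -11356, -16048, -21868
D3: -1380, -2028, -2796, -3684, -4692, -5820
D4: -648, -768, -888, -1008, -1128
D5: -120, -120, -120, -120
The fifth differences are constant (-120).
-1128 − 120 = -1248;  -5820 − 1248 = -7068;  -21868 − 7068 = -28936;  -66943 − 28936 = -95879;  -177129 − 95879 = -273008

-273008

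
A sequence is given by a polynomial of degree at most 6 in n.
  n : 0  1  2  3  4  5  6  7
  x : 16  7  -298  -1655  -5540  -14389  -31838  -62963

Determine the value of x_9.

-195185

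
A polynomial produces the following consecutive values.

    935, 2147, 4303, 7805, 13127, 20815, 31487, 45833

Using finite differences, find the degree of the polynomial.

4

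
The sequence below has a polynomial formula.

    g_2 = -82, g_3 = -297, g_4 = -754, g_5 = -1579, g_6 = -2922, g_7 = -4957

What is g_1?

-7

D1: -215  -457  -825  -1343  -2035
D2: -242  -368  -518  -692
D3: -126  -150  -174
D4: -24  -24
The fourth differences are constant at -24.
Work back: -126 + 24 = -102;  -242 + 102 = -140;  -215 + 140 = -75;  -82 + 75 = -7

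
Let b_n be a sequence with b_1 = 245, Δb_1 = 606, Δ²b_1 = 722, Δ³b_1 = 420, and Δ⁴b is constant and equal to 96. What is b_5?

Build the table forward from the leading diagonal:
Fourth differences: 96  96  96  96  96
Third differences: 420  516  612  708  804
Second differences: 722  1142  1658  2270  2978
First differences: 606  1328  2470  4128  6398
b: 245  851  2179  4649  8777

8777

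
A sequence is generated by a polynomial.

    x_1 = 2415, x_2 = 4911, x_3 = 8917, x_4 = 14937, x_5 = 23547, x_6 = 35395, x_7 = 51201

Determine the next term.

71757

2496, 4006, 6020, 8610, 11848, 15806
1510, 2014, 2590, 3238, 3958
504, 576, 648, 720
72, 72, 72
Fourth differences constant at 72.
720 + 72 = 792;  3958 + 792 = 4750;  15806 + 4750 = 20556;  51201 + 20556 = 71757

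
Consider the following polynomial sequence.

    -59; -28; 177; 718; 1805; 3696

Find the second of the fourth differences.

First differences: 31, 205, 541, 1087, 1891
Second differences: 174, 336, 546, 804
Third differences: 162, 210, 258
Fourth differences: 48, 48

48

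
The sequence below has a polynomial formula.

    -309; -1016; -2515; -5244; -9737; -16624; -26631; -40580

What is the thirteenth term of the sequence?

-204945

-707, -1499, -2729, -4493, -6887, -10007, -13949
-792, -1230, -1764, -2394, -3120, -3942
-438, -534, -630, -726, -822
-96, -96, -96, -96
The fourth differences are constant (-96).
-822 − 96 = -918;  -3942 − 918 = -4860;  -13949 − 4860 = -18809;  -40580 − 18809 = -59389
-918 − 96 = -1014;  -4860 − 1014 = -5874;  -18809 − 5874 = -24683;  -59389 − 24683 = -84072
-1014 − 96 = -1110;  -5874 − 1110 = -6984;  -24683 − 6984 = -31667;  -84072 − 31667 = -115739
-1110 − 96 = -1206;  -6984 − 1206 = -8190;  -31667 − 8190 = -39857;  -115739 − 39857 = -155596
-1206 − 96 = -1302;  -8190 − 1302 = -9492;  -39857 − 9492 = -49349;  -155596 − 49349 = -204945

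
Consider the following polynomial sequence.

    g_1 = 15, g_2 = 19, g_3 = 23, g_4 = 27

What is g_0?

First differences: 4, 4, 4
The first differences are constant at 4.
Work back: 15 − 4 = 11

11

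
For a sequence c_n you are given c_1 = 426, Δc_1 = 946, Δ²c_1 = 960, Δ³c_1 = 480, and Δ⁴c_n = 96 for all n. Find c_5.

Build the table forward from the leading diagonal:
D4: 96  96  96  96  96
D3: 480  576  672  768  864
D2: 960  1440  2016  2688  3456
D1: 946  1906  3346  5362  8050
c: 426  1372  3278  6624  11986

11986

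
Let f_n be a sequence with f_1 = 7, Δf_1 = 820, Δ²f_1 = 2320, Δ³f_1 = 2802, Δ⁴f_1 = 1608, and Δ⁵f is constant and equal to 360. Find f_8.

Build the table forward from the leading diagonal:
D5: 360  360  360  360  360  360  360  360
D4: 1608  1968  2328  2688  3048  3408  3768  4128
D3: 2802  4410  6378  8706  11394  14442  17850  21618
D2: 2320  5122  9532  15910  24616  36010  50452  68302
D1: 820  3140  8262  17794  33704  58320  94330  144782
f: 7  827  3967  12229  30023  63727  122047  216377

216377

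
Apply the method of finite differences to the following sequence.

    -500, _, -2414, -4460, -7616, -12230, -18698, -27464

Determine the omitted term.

Using the last 6 terms:
First differences: -2046, -3156, -4614, -6468, -8766
Second differences: -1110, -1458, -1854, -2298
Third differences: -348, -396, -444
Fourth differences: -48, -48
Constant fourth difference = -48.
Extend backward: -348 + 48 = -300;  -1110 + 300 = -810;  -2046 + 810 = -1236;  -2414 + 1236 = -1178

-1178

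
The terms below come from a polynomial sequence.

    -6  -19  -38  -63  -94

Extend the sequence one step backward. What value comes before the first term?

D1: -13  -19  -25  -31
D2: -6  -6  -6
The second differences are constant at -6.
Work back: -13 + 6 = -7;  -6 + 7 = 1

1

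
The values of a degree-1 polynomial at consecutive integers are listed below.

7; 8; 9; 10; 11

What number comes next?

1  1  1  1
Constant first difference = 1, so extend:
11 + 1 = 12

12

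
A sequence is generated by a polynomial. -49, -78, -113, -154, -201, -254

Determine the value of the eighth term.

D1: -29 , -35 , -41 , -47 , -53
D2: -6 , -6 , -6 , -6
Second differences constant at -6.
-53 − 6 = -59;  -254 − 59 = -313
-59 − 6 = -65;  -313 − 65 = -378

-378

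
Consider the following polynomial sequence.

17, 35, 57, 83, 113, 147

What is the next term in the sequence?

185

Δ: 18, 22, 26, 30, 34
Δ²: 4, 4, 4, 4
The second differences are constant (4).
34 + 4 = 38;  147 + 38 = 185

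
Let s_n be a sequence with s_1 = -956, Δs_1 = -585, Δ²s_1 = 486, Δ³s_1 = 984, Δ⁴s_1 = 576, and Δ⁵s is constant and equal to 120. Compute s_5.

4132

Build the table forward from the leading diagonal:
Δ⁵: 120  120  120  120  120
Δ⁴: 576  696  816  936  1056
Δ³: 984  1560  2256  3072  4008
Δ²: 486  1470  3030  5286  8358
Δ: -585  -99  1371  4401  9687
s: -956  -1541  -1640  -269  4132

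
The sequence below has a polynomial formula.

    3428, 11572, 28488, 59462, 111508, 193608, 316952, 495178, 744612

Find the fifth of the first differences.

Δ: 8144, 16916, 30974, 52046, 82100, 123344, 178226, 249434
Δ²: 8772, 14058, 21072, 30054, 41244, 54882, 71208
Δ³: 5286, 7014, 8982, 11190, 13638, 16326
Δ⁴: 1728, 1968, 2208, 2448, 2688
Δ⁵: 240, 240, 240, 240

82100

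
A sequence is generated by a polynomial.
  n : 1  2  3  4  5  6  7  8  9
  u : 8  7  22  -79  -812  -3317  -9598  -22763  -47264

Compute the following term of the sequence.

First differences: -1, 15, -101, -733, -2505, -6281, -13165, -24501
Second differences: 16, -116, -632, -1772, -3776, -6884, -11336
Third differences: -132, -516, -1140, -2004, -3108, -4452
Fourth differences: -384, -624, -864, -1104, -1344
Fifth differences: -240, -240, -240, -240
Fifth differences constant at -240.
-1344 − 240 = -1584;  -4452 − 1584 = -6036;  -11336 − 6036 = -17372;  -24501 − 17372 = -41873;  -47264 − 41873 = -89137

-89137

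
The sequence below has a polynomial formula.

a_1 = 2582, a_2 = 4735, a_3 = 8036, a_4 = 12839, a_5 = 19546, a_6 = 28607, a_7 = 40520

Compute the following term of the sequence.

55831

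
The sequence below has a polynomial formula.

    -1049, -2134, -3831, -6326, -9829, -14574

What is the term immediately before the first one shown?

-414

Δ: -1085  -1697  -2495  -3503  -4745
Δ²: -612  -798  -1008  -1242
Δ³: -186  -210  -234
Δ⁴: -24  -24
The fourth differences are constant at -24.
Work back: -186 + 24 = -162;  -612 + 162 = -450;  -1085 + 450 = -635;  -1049 + 635 = -414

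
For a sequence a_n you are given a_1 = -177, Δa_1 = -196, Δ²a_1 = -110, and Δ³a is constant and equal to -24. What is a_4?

Build the table forward from the leading diagonal:
D3: -24  -24  -24  -24
D2: -110  -134  -158  -182
D1: -196  -306  -440  -598
a: -177  -373  -679  -1119

-1119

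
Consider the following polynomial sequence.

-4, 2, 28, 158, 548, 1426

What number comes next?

3092

Δ: 6 , 26 , 130 , 390 , 878
Δ²: 20 , 104 , 260 , 488
Δ³: 84 , 156 , 228
Δ⁴: 72 , 72
The fourth differences are constant (72).
228 + 72 = 300;  488 + 300 = 788;  878 + 788 = 1666;  1426 + 1666 = 3092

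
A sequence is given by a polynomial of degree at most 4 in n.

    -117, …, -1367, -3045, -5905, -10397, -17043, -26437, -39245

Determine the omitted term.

Using the last 7 terms:
-1678, -2860, -4492, -6646, -9394, -12808
-1182, -1632, -2154, -2748, -3414
-450, -522, -594, -666
-72, -72, -72
Constant fourth difference = -72.
Extend backward: -450 + 72 = -378;  -1182 + 378 = -804;  -1678 + 804 = -874;  -1367 + 874 = -493

-493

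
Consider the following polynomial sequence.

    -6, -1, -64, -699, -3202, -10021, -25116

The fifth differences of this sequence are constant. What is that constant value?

Δ: 5, -63, -635, -2503, -6819, -15095
Δ²: -68, -572, -1868, -4316, -8276
Δ³: -504, -1296, -2448, -3960
Δ⁴: -792, -1152, -1512
Δ⁵: -360, -360

-360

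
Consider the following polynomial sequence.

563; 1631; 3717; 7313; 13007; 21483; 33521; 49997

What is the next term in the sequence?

Δ: 1068, 2086, 3596, 5694, 8476, 12038, 16476
Δ²: 1018, 1510, 2098, 2782, 3562, 4438
Δ³: 492, 588, 684, 780, 876
Δ⁴: 96, 96, 96, 96
Constant fourth difference = 96, so extend:
876 + 96 = 972;  4438 + 972 = 5410;  16476 + 5410 = 21886;  49997 + 21886 = 71883

71883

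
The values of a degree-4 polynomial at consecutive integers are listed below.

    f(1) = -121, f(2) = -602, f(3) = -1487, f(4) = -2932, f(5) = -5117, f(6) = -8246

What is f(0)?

88

Δ: -481, -885, -1445, -2185, -3129
Δ²: -404, -560, -740, -944
Δ³: -156, -180, -204
Δ⁴: -24, -24
The fourth differences are constant at -24.
Work back: -156 + 24 = -132;  -404 + 132 = -272;  -481 + 272 = -209;  -121 + 209 = 88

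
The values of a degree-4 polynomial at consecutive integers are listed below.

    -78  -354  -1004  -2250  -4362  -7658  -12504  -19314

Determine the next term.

-28550

First differences: -276, -650, -1246, -2112, -3296, -4846, -6810
Second differences: -374, -596, -866, -1184, -1550, -1964
Third differences: -222, -270, -318, -366, -414
Fourth differences: -48, -48, -48, -48
Constant fourth difference = -48, so extend:
-414 − 48 = -462;  -1964 − 462 = -2426;  -6810 − 2426 = -9236;  -19314 − 9236 = -28550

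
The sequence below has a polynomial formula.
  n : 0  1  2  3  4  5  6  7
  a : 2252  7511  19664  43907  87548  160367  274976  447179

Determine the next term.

696332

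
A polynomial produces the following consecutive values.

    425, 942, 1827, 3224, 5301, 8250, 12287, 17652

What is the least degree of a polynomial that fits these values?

4

First differences: 517, 885, 1397, 2077, 2949, 4037, 5365
Second differences: 368, 512, 680, 872, 1088, 1328
Third differences: 144, 168, 192, 216, 240
Fourth differences: 24, 24, 24, 24
The fourth differences are constant, so the polynomial has degree 4.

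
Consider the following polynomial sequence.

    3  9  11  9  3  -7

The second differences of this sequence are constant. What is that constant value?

Δ: 6, 2, -2, -6, -10
Δ²: -4, -4, -4, -4

-4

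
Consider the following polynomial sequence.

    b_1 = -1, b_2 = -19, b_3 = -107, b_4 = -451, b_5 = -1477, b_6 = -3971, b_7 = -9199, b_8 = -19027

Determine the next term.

-36041

Δ: -18, -88, -344, -1026, -2494, -5228, -9828
Δ²: -70, -256, -682, -1468, -2734, -4600
Δ³: -186, -426, -786, -1266, -1866
Δ⁴: -240, -360, -480, -600
Δ⁵: -120, -120, -120
The fifth differences are constant (-120).
-600 − 120 = -720;  -1866 − 720 = -2586;  -4600 − 2586 = -7186;  -9828 − 7186 = -17014;  -19027 − 17014 = -36041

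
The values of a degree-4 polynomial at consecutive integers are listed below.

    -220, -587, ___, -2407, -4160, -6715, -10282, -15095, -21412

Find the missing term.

-1270

Using the last 6 terms:
First differences: -1753  -2555  -3567  -4813  -6317
Second differences: -802  -1012  -1246  -1504
Third differences: -210  -234  -258
Fourth differences: -24  -24
Constant fourth difference = -24.
Extend backward: -210 + 24 = -186;  -802 + 186 = -616;  -1753 + 616 = -1137;  -2407 + 1137 = -1270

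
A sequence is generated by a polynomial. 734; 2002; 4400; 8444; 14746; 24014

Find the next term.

37052

First differences: 1268, 2398, 4044, 6302, 9268
Second differences: 1130, 1646, 2258, 2966
Third differences: 516, 612, 708
Fourth differences: 96, 96
Constant fourth difference = 96, so extend:
708 + 96 = 804;  2966 + 804 = 3770;  9268 + 3770 = 13038;  24014 + 13038 = 37052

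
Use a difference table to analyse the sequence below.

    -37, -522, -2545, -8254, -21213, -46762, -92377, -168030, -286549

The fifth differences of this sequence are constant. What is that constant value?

D1: -485, -2023, -5709, -12959, -25549, -45615, -75653, -118519
D2: -1538, -3686, -7250, -12590, -20066, -30038, -42866
D3: -2148, -3564, -5340, -7476, -9972, -12828
D4: -1416, -1776, -2136, -2496, -2856
D5: -360, -360, -360, -360

-360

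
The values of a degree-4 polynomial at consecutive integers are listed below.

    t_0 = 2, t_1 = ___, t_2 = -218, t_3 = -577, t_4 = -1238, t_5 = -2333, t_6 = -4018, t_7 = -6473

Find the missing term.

-53

Using the last 6 terms:
-359  -661  -1095  -1685  -2455
-302  -434  -590  -770
-132  -156  -180
-24  -24
Constant fourth difference = -24.
Extend backward: -132 + 24 = -108;  -302 + 108 = -194;  -359 + 194 = -165;  -218 + 165 = -53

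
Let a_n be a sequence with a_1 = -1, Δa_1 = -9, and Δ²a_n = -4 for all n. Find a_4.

Build the table forward from the leading diagonal:
D2: -4  -4  -4  -4
D1: -9  -13  -17  -21
a: -1  -10  -23  -40

-40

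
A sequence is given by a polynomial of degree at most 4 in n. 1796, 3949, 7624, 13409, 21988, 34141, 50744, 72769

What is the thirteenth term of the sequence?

304964

2153 , 3675 , 5785 , 8579 , 12153 , 16603 , 22025
1522 , 2110 , 2794 , 3574 , 4450 , 5422
588 , 684 , 780 , 876 , 972
96 , 96 , 96 , 96
Fourth differences constant at 96.
972 + 96 = 1068;  5422 + 1068 = 6490;  22025 + 6490 = 28515;  72769 + 28515 = 101284
1068 + 96 = 1164;  6490 + 1164 = 7654;  28515 + 7654 = 36169;  101284 + 36169 = 137453
1164 + 96 = 1260;  7654 + 1260 = 8914;  36169 + 8914 = 45083;  137453 + 45083 = 182536
1260 + 96 = 1356;  8914 + 1356 = 10270;  45083 + 10270 = 55353;  182536 + 55353 = 237889
1356 + 96 = 1452;  10270 + 1452 = 11722;  55353 + 11722 = 67075;  237889 + 67075 = 304964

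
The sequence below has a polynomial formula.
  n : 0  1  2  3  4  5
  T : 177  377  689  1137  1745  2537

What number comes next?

3537

D1: 200 , 312 , 448 , 608 , 792
D2: 112 , 136 , 160 , 184
D3: 24 , 24 , 24
The third differences are constant (24).
184 + 24 = 208;  792 + 208 = 1000;  2537 + 1000 = 3537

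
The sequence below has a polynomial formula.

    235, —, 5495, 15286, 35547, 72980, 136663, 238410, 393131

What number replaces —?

Using the last 7 terms:
D1: 9791, 20261, 37433, 63683, 101747, 154721
D2: 10470, 17172, 26250, 38064, 52974
D3: 6702, 9078, 11814, 14910
D4: 2376, 2736, 3096
D5: 360, 360
Constant fifth difference = 360.
Extend backward: 2376 − 360 = 2016;  6702 − 2016 = 4686;  10470 − 4686 = 5784;  9791 − 5784 = 4007;  5495 − 4007 = 1488

1488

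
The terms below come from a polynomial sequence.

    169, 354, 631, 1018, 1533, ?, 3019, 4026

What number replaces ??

2194

Using the first 5 terms:
D1: 185  277  387  515
D2: 92  110  128
D3: 18  18
Constant third difference = 18.
Extend forward: 128 + 18 = 146;  515 + 146 = 661;  1533 + 661 = 2194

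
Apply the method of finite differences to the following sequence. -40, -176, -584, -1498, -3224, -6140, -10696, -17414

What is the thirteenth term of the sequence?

-106744

First differences: -136 , -408 , -914 , -1726 , -2916 , -4556 , -6718
Second differences: -272 , -506 , -812 , -1190 , -1640 , -2162
Third differences: -234 , -306 , -378 , -450 , -522
Fourth differences: -72 , -72 , -72 , -72
The fourth differences are constant (-72).
-522 − 72 = -594;  -2162 − 594 = -2756;  -6718 − 2756 = -9474;  -17414 − 9474 = -26888
-594 − 72 = -666;  -2756 − 666 = -3422;  -9474 − 3422 = -12896;  -26888 − 12896 = -39784
-666 − 72 = -738;  -3422 − 738 = -4160;  -12896 − 4160 = -17056;  -39784 − 17056 = -56840
-738 − 72 = -810;  -4160 − 810 = -4970;  -17056 − 4970 = -22026;  -56840 − 22026 = -78866
-810 − 72 = -882;  -4970 − 882 = -5852;  -22026 − 5852 = -27878;  -78866 − 27878 = -106744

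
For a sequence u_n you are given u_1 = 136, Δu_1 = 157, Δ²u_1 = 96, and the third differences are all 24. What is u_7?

2998

Build the table forward from the leading diagonal:
D3: 24, 24, 24, 24, 24, 24, 24
D2: 96, 120, 144, 168, 192, 216, 240
D1: 157, 253, 373, 517, 685, 877, 1093
u: 136, 293, 546, 919, 1436, 2121, 2998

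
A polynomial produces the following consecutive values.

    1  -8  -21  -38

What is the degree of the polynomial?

2

Δ: -9, -13, -17
Δ²: -4, -4
The second differences are constant, so the polynomial has degree 2.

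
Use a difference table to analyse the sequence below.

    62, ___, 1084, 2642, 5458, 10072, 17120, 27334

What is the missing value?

Using the last 6 terms:
1558  2816  4614  7048  10214
1258  1798  2434  3166
540  636  732
96  96
Constant fourth difference = 96.
Extend backward: 540 − 96 = 444;  1258 − 444 = 814;  1558 − 814 = 744;  1084 − 744 = 340

340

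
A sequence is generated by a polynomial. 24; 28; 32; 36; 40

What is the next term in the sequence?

4  4  4  4
First differences constant at 4.
40 + 4 = 44

44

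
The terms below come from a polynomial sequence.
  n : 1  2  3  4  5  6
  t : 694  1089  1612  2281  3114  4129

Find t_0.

409

D1: 395, 523, 669, 833, 1015
D2: 128, 146, 164, 182
D3: 18, 18, 18
The third differences are constant at 18.
Work back: 128 − 18 = 110;  395 − 110 = 285;  694 − 285 = 409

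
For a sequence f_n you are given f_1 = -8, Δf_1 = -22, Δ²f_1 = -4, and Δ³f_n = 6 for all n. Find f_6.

Build the table forward from the leading diagonal:
Δ³: 6  6  6  6  6  6
Δ²: -4  2  8  14  20  26
Δ: -22  -26  -24  -16  -2  18
f: -8  -30  -56  -80  -96  -98

-98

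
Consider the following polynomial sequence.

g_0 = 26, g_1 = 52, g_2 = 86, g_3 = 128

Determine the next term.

178

D1: 26  34  42
D2: 8  8
Second differences constant at 8.
42 + 8 = 50;  128 + 50 = 178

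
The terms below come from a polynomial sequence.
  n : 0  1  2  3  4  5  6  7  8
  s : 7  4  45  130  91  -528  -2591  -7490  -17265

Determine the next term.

-34724

Δ: -3, 41, 85, -39, -619, -2063, -4899, -9775
Δ²: 44, 44, -124, -580, -1444, -2836, -4876
Δ³: 0, -168, -456, -864, -1392, -2040
Δ⁴: -168, -288, -408, -528, -648
Δ⁵: -120, -120, -120, -120
Constant fifth difference = -120, so extend:
-648 − 120 = -768;  -2040 − 768 = -2808;  -4876 − 2808 = -7684;  -9775 − 7684 = -17459;  -17265 − 17459 = -34724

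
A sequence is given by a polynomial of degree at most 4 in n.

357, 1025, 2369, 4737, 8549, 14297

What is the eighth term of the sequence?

33929

Δ: 668, 1344, 2368, 3812, 5748
Δ²: 676, 1024, 1444, 1936
Δ³: 348, 420, 492
Δ⁴: 72, 72
Fourth differences constant at 72.
492 + 72 = 564;  1936 + 564 = 2500;  5748 + 2500 = 8248;  14297 + 8248 = 22545
564 + 72 = 636;  2500 + 636 = 3136;  8248 + 3136 = 11384;  22545 + 11384 = 33929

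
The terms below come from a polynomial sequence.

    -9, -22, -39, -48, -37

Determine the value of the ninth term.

447

First differences: -13 , -17 , -9 , 11
Second differences: -4 , 8 , 20
Third differences: 12 , 12
Third differences constant at 12.
20 + 12 = 32;  11 + 32 = 43;  -37 + 43 = 6
32 + 12 = 44;  43 + 44 = 87;  6 + 87 = 93
44 + 12 = 56;  87 + 56 = 143;  93 + 143 = 236
56 + 12 = 68;  143 + 68 = 211;  236 + 211 = 447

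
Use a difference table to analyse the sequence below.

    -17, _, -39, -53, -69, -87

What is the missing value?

-27

Using the last 4 terms:
-14, -16, -18
-2, -2
Constant second difference = -2.
Extend backward: -14 + 2 = -12;  -39 + 12 = -27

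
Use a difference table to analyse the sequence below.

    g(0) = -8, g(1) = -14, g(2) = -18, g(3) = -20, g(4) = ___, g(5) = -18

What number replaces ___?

Using the first 4 terms:
-6  -4  -2
2  2
Constant second difference = 2.
Extend forward: -2 + 2 = 0;  -20 + 0 = -20

-20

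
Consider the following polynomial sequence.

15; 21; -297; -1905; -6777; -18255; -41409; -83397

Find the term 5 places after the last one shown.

-1017897

First differences: 6, -318, -1608, -4872, -11478, -23154, -41988
Second differences: -324, -1290, -3264, -6606, -11676, -18834
Third differences: -966, -1974, -3342, -5070, -7158
Fourth differences: -1008, -1368, -1728, -2088
Fifth differences: -360, -360, -360
Fifth differences constant at -360.
-2088 − 360 = -2448;  -7158 − 2448 = -9606;  -18834 − 9606 = -28440;  -41988 − 28440 = -70428;  -83397 − 70428 = -153825
-2448 − 360 = -2808;  -9606 − 2808 = -12414;  -28440 − 12414 = -40854;  -70428 − 40854 = -111282;  -153825 − 111282 = -265107
-2808 − 360 = -3168;  -12414 − 3168 = -15582;  -40854 − 15582 = -56436;  -111282 − 56436 = -167718;  -265107 − 167718 = -432825
-3168 − 360 = -3528;  -15582 − 3528 = -19110;  -56436 − 19110 = -75546;  -167718 − 75546 = -243264;  -432825 − 243264 = -676089
-3528 − 360 = -3888;  -19110 − 3888 = -22998;  -75546 − 22998 = -98544;  -243264 − 98544 = -341808;  -676089 − 341808 = -1017897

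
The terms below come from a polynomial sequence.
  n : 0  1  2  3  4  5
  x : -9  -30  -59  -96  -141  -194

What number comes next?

-255

-21 , -29 , -37 , -45 , -53
-8 , -8 , -8 , -8
The second differences are constant (-8).
-53 − 8 = -61;  -194 − 61 = -255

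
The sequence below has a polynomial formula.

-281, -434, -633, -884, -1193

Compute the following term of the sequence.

-1566

First differences: -153, -199, -251, -309
Second differences: -46, -52, -58
Third differences: -6, -6
Third differences constant at -6.
-58 − 6 = -64;  -309 − 64 = -373;  -1193 − 373 = -1566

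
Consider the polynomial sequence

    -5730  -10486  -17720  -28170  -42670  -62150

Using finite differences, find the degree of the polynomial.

4

First differences: -4756, -7234, -10450, -14500, -19480
Second differences: -2478, -3216, -4050, -4980
Third differences: -738, -834, -930
Fourth differences: -96, -96
The fourth differences are constant, so the polynomial has degree 4.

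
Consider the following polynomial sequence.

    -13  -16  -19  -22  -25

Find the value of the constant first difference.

Δ: -3, -3, -3, -3

-3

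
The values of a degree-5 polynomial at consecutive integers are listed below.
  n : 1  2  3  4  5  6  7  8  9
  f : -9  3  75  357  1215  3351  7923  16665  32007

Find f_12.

12, 72, 282, 858, 2136, 4572, 8742, 15342
60, 210, 576, 1278, 2436, 4170, 6600
150, 366, 702, 1158, 1734, 2430
216, 336, 456, 576, 696
120, 120, 120, 120
Constant fifth difference = 120, so extend:
696 + 120 = 816;  2430 + 816 = 3246;  6600 + 3246 = 9846;  15342 + 9846 = 25188;  32007 + 25188 = 57195
816 + 120 = 936;  3246 + 936 = 4182;  9846 + 4182 = 14028;  25188 + 14028 = 39216;  57195 + 39216 = 96411
936 + 120 = 1056;  4182 + 1056 = 5238;  14028 + 5238 = 19266;  39216 + 19266 = 58482;  96411 + 58482 = 154893

154893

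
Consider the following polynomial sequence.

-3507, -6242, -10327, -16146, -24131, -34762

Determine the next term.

-48567

First differences: -2735  -4085  -5819  -7985  -10631
Second differences: -1350  -1734  -2166  -2646
Third differences: -384  -432  -480
Fourth differences: -48  -48
Fourth differences constant at -48.
-480 − 48 = -528;  -2646 − 528 = -3174;  -10631 − 3174 = -13805;  -34762 − 13805 = -48567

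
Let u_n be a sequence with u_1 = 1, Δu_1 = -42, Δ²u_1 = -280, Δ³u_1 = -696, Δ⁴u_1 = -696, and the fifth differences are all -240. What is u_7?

-30251

Build the table forward from the leading diagonal:
D5: -240, -240, -240, -240, -240, -240, -240
D4: -696, -936, -1176, -1416, -1656, -1896, -2136
D3: -696, -1392, -2328, -3504, -4920, -6576, -8472
D2: -280, -976, -2368, -4696, -8200, -13120, -19696
D1: -42, -322, -1298, -3666, -8362, -16562, -29682
u: 1, -41, -363, -1661, -5327, -13689, -30251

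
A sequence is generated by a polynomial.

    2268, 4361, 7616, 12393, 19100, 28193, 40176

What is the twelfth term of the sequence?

Δ: 2093 , 3255 , 4777 , 6707 , 9093 , 11983
Δ²: 1162 , 1522 , 1930 , 2386 , 2890
Δ³: 360 , 408 , 456 , 504
Δ⁴: 48 , 48 , 48
Fourth differences constant at 48.
504 + 48 = 552;  2890 + 552 = 3442;  11983 + 3442 = 15425;  40176 + 15425 = 55601
552 + 48 = 600;  3442 + 600 = 4042;  15425 + 4042 = 19467;  55601 + 19467 = 75068
600 + 48 = 648;  4042 + 648 = 4690;  19467 + 4690 = 24157;  75068 + 24157 = 99225
648 + 48 = 696;  4690 + 696 = 5386;  24157 + 5386 = 29543;  99225 + 29543 = 128768
696 + 48 = 744;  5386 + 744 = 6130;  29543 + 6130 = 35673;  128768 + 35673 = 164441

164441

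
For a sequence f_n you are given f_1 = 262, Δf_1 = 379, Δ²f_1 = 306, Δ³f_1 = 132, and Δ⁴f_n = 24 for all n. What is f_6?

Build the table forward from the leading diagonal:
Δ⁴: 24, 24, 24, 24, 24, 24
Δ³: 132, 156, 180, 204, 228, 252
Δ²: 306, 438, 594, 774, 978, 1206
Δ: 379, 685, 1123, 1717, 2491, 3469
f: 262, 641, 1326, 2449, 4166, 6657

6657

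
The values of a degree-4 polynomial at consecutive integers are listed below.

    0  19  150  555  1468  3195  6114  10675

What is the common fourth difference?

72

Δ: 19, 131, 405, 913, 1727, 2919, 4561
Δ²: 112, 274, 508, 814, 1192, 1642
Δ³: 162, 234, 306, 378, 450
Δ⁴: 72, 72, 72, 72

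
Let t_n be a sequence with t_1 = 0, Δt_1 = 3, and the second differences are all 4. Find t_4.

21

Build the table forward from the leading diagonal:
Δ²: 4, 4, 4, 4
Δ: 3, 7, 11, 15
t: 0, 3, 10, 21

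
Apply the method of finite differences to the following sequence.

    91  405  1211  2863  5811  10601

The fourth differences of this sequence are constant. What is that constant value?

96

Δ: 314, 806, 1652, 2948, 4790
Δ²: 492, 846, 1296, 1842
Δ³: 354, 450, 546
Δ⁴: 96, 96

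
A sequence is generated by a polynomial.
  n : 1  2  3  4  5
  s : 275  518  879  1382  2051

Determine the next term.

2910

243 , 361 , 503 , 669
118 , 142 , 166
24 , 24
Third differences constant at 24.
166 + 24 = 190;  669 + 190 = 859;  2051 + 859 = 2910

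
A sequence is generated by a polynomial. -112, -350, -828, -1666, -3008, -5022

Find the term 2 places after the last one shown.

-11858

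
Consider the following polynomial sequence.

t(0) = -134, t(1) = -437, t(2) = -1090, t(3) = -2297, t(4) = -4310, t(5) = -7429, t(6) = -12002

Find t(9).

-38645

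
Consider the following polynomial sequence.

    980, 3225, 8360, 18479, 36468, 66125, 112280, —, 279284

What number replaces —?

180915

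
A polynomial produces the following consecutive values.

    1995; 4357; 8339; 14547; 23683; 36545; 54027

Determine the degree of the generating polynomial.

4

Δ: 2362, 3982, 6208, 9136, 12862, 17482
Δ²: 1620, 2226, 2928, 3726, 4620
Δ³: 606, 702, 798, 894
Δ⁴: 96, 96, 96
The fourth differences are constant, so the polynomial has degree 4.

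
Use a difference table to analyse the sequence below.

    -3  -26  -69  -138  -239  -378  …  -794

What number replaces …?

-561

Using the first 6 terms:
First differences: -23, -43, -69, -101, -139
Second differences: -20, -26, -32, -38
Third differences: -6, -6, -6
Constant third difference = -6.
Extend forward: -38 − 6 = -44;  -139 − 44 = -183;  -378 − 183 = -561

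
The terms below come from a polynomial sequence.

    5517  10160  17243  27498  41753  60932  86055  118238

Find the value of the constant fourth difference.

96

D1: 4643, 7083, 10255, 14255, 19179, 25123, 32183
D2: 2440, 3172, 4000, 4924, 5944, 7060
D3: 732, 828, 924, 1020, 1116
D4: 96, 96, 96, 96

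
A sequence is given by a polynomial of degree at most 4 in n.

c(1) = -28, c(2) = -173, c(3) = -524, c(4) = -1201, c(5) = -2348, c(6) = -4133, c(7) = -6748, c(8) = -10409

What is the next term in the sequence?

-15356

-145 , -351 , -677 , -1147 , -1785 , -2615 , -3661
-206 , -326 , -470 , -638 , -830 , -1046
-120 , -144 , -168 , -192 , -216
-24 , -24 , -24 , -24
Constant fourth difference = -24, so extend:
-216 − 24 = -240;  -1046 − 240 = -1286;  -3661 − 1286 = -4947;  -10409 − 4947 = -15356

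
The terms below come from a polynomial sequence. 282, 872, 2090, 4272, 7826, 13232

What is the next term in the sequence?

21042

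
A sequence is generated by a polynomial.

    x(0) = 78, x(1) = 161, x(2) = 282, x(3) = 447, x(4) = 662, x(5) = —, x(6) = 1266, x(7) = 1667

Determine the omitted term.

Using the first 5 terms:
83, 121, 165, 215
38, 44, 50
6, 6
Constant third difference = 6.
Extend forward: 50 + 6 = 56;  215 + 56 = 271;  662 + 271 = 933

933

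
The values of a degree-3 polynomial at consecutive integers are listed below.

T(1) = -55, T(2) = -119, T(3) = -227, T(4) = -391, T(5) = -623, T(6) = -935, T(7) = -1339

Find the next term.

-1847

Δ: -64, -108, -164, -232, -312, -404
Δ²: -44, -56, -68, -80, -92
Δ³: -12, -12, -12, -12
Constant third difference = -12, so extend:
-92 − 12 = -104;  -404 − 104 = -508;  -1339 − 508 = -1847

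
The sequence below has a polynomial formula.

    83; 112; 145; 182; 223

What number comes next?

268

Δ: 29  33  37  41
Δ²: 4  4  4
Second differences constant at 4.
41 + 4 = 45;  223 + 45 = 268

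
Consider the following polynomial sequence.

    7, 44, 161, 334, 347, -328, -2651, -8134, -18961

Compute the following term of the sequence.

37  117  173  13  -675  -2323  -5483  -10827
80  56  -160  -688  -1648  -3160  -5344
-24  -216  -528  -960  -1512  -2184
-192  -312  -432  -552  -672
-120  -120  -120  -120
Fifth differences constant at -120.
-672 − 120 = -792;  -2184 − 792 = -2976;  -5344 − 2976 = -8320;  -10827 − 8320 = -19147;  -18961 − 19147 = -38108

-38108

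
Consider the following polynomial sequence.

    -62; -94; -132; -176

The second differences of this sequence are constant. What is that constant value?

D1: -32, -38, -44
D2: -6, -6

-6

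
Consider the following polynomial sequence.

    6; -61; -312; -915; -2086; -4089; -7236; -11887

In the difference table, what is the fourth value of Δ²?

-832

D1: -67, -251, -603, -1171, -2003, -3147, -4651
D2: -184, -352, -568, -832, -1144, -1504
D3: -168, -216, -264, -312, -360
D4: -48, -48, -48, -48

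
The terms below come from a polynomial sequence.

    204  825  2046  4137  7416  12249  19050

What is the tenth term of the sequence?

First differences: 621, 1221, 2091, 3279, 4833, 6801
Second differences: 600, 870, 1188, 1554, 1968
Third differences: 270, 318, 366, 414
Fourth differences: 48, 48, 48
The fourth differences are constant (48).
414 + 48 = 462;  1968 + 462 = 2430;  6801 + 2430 = 9231;  19050 + 9231 = 28281
462 + 48 = 510;  2430 + 510 = 2940;  9231 + 2940 = 12171;  28281 + 12171 = 40452
510 + 48 = 558;  2940 + 558 = 3498;  12171 + 3498 = 15669;  40452 + 15669 = 56121

56121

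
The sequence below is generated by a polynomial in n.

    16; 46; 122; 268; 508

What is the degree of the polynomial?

3

30, 76, 146, 240
46, 70, 94
24, 24
The third differences are constant, so the polynomial has degree 3.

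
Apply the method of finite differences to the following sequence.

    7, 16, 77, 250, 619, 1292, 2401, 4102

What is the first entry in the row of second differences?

52

First differences: 9, 61, 173, 369, 673, 1109, 1701
Second differences: 52, 112, 196, 304, 436, 592
Third differences: 60, 84, 108, 132, 156
Fourth differences: 24, 24, 24, 24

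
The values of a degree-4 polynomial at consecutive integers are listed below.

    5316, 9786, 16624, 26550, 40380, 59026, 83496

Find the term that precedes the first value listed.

2590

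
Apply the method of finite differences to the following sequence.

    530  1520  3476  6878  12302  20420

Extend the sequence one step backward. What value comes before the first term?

D1: 990  1956  3402  5424  8118
D2: 966  1446  2022  2694
D3: 480  576  672
D4: 96  96
The fourth differences are constant at 96.
Work back: 480 − 96 = 384;  966 − 384 = 582;  990 − 582 = 408;  530 − 408 = 122

122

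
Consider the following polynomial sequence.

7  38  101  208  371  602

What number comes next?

First differences: 31, 63, 107, 163, 231
Second differences: 32, 44, 56, 68
Third differences: 12, 12, 12
Third differences constant at 12.
68 + 12 = 80;  231 + 80 = 311;  602 + 311 = 913

913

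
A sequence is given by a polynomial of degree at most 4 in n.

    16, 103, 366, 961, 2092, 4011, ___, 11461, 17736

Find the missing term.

7018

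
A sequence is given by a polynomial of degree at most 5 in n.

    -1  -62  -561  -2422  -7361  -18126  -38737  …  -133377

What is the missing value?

-74726

Using the first 7 terms:
First differences: -61  -499  -1861  -4939  -10765  -20611
Second differences: -438  -1362  -3078  -5826  -9846
Third differences: -924  -1716  -2748  -4020
Fourth differences: -792  -1032  -1272
Fifth differences: -240  -240
Constant fifth difference = -240.
Extend forward: -1272 − 240 = -1512;  -4020 − 1512 = -5532;  -9846 − 5532 = -15378;  -20611 − 15378 = -35989;  -38737 − 35989 = -74726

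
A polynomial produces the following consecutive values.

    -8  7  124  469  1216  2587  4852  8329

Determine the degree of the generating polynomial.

4

D1: 15, 117, 345, 747, 1371, 2265, 3477
D2: 102, 228, 402, 624, 894, 1212
D3: 126, 174, 222, 270, 318
D4: 48, 48, 48, 48
The fourth differences are constant, so the polynomial has degree 4.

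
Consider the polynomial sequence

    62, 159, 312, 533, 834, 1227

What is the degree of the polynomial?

3

Δ: 97, 153, 221, 301, 393
Δ²: 56, 68, 80, 92
Δ³: 12, 12, 12
The third differences are constant, so the polynomial has degree 3.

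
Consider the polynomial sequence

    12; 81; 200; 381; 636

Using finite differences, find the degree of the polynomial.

Δ: 69, 119, 181, 255
Δ²: 50, 62, 74
Δ³: 12, 12
The third differences are constant, so the polynomial has degree 3.

3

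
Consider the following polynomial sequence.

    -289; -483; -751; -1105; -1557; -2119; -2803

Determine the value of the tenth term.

Δ: -194, -268, -354, -452, -562, -684
Δ²: -74, -86, -98, -110, -122
Δ³: -12, -12, -12, -12
Constant third difference = -12, so extend:
-122 − 12 = -134;  -684 − 134 = -818;  -2803 − 818 = -3621
-134 − 12 = -146;  -818 − 146 = -964;  -3621 − 964 = -4585
-146 − 12 = -158;  -964 − 158 = -1122;  -4585 − 1122 = -5707

-5707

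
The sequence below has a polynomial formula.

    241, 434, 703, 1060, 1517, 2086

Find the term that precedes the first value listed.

First differences: 193, 269, 357, 457, 569
Second differences: 76, 88, 100, 112
Third differences: 12, 12, 12
The third differences are constant at 12.
Work back: 76 − 12 = 64;  193 − 64 = 129;  241 − 129 = 112

112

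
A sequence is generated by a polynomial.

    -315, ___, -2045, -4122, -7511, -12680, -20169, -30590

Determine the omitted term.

-884

Using the last 6 terms:
Δ: -2077  -3389  -5169  -7489  -10421
Δ²: -1312  -1780  -2320  -2932
Δ³: -468  -540  -612
Δ⁴: -72  -72
Constant fourth difference = -72.
Extend backward: -468 + 72 = -396;  -1312 + 396 = -916;  -2077 + 916 = -1161;  -2045 + 1161 = -884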